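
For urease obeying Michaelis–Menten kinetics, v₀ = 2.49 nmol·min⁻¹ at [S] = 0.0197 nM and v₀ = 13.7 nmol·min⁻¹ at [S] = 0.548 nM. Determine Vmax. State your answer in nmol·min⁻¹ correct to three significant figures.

From v = Vmax[S]/(Km+[S]), each point gives Vmax = v(Km+[S])/[S].
Equating: 2.49(Km+0.0197)/0.0197 = 13.7(Km+0.548)/0.548.
126.4·Km + 2.49 = 25.00·Km + 13.7, so (126.4 − 25.00)·Km = 13.7 − 2.49.
Km = 11.21/101.4 = 0.111 nM; then Vmax = 2.49(0.111+0.0197)/0.0197 = 16.5 nmol·min⁻¹.

16.5 nmol·min⁻¹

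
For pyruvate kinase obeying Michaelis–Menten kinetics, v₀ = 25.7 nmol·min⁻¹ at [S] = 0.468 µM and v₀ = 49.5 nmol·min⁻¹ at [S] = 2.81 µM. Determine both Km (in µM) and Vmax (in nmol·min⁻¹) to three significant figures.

From v = Vmax[S]/(Km+[S]), each point gives Vmax = v(Km+[S])/[S].
Equating: 25.7(Km+0.468)/0.468 = 49.5(Km+2.81)/2.81.
54.91·Km + 25.7 = 17.62·Km + 49.5, so (54.91 − 17.62)·Km = 49.5 − 25.7.
Km = 23.80/37.30 = 0.638 µM; then Vmax = 25.7(0.638+0.468)/0.468 = 60.7 nmol·min⁻¹.

Km = 0.638 µM; Vmax = 60.7 nmol·min⁻¹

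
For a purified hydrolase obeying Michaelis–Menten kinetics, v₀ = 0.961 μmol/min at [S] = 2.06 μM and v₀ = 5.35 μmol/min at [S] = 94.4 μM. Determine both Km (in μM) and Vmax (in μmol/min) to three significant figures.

Km = 10.7 μM; Vmax = 5.96 μmol/min

In reciprocal form, 1/v = (Km/Vmax)·(1/[S]) + 1/Vmax. The two points give (1/[S], 1/v) = (0.4854, 1.041) and (0.01059, 0.1869).
Slope = (1.041 − 0.1869)/(0.4854 − 0.01059) = 1.798; intercept = 1.041 − 1.798×0.4854 = 0.1679.
Vmax = 1/intercept = 5.96 μmol/min; Km = slope × Vmax = 1.798 × 5.96 = 10.7 μM.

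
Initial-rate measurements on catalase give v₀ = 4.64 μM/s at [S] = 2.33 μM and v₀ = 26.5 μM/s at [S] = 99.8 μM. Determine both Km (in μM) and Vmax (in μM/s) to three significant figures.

In reciprocal form, 1/v = (Km/Vmax)·(1/[S]) + 1/Vmax. The two points give (1/[S], 1/v) = (0.4292, 0.2155) and (0.01002, 0.03774).
Slope = (0.2155 − 0.03774)/(0.4292 − 0.01002) = 0.4241; intercept = 0.2155 − 0.4241×0.4292 = 0.03349.
Vmax = 1/intercept = 29.9 μM/s; Km = slope × Vmax = 0.4241 × 29.9 = 12.7 μM.

Km = 12.7 μM; Vmax = 29.9 μM/s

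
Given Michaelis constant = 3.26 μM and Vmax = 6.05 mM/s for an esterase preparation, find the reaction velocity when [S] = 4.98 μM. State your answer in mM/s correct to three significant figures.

v = Vmax·[S]/(Km + [S]) = 6.05 × 4.98 / (3.26 + 4.98)
  = 30.13 / 8.240 = 3.66 mM/s.

3.66 mM/s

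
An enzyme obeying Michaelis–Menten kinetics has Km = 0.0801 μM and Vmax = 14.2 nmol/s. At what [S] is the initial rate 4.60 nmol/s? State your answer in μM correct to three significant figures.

The required fractional saturation is v/Vmax = 4.60/14.2 = 0.3239.
Then [S]/(Km+[S]) = 0.3239 ⇒ [S] = 0.0801 × 0.3239/(1 − 0.3239) = 0.0384 μM.

0.0384 μM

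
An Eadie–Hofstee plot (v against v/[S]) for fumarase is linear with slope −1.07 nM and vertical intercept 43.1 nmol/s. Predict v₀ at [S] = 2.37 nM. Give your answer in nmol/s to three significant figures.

29.7 nmol/s

In the Eadie–Hofstee form v = Vmax − Km·(v/[S]), the slope is −Km and the intercept is Vmax, so Km = 1.07 nM and Vmax = 43.1 nmol/s.
v = 43.1 × 2.37/(1.07 + 2.37) = 29.7 nmol/s.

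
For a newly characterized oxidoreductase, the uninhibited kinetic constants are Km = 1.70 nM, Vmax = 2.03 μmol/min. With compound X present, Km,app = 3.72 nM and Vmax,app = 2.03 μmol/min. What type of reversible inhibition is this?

Km increases (1.70 → 3.72 nM) while Vmax is unchanged — the hallmark of competitive inhibition.

competitive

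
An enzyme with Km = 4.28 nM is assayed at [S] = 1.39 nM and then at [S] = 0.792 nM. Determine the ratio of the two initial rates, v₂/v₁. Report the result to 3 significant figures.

Since Vmax cancels, v₂/v₁ = [S]₂(Km+[S]₁) / [S]₁(Km+[S]₂).
= 0.792×(4.28+1.39) / (1.39×(4.28+0.792)) = 4.491/7.050 = 0.637.

0.637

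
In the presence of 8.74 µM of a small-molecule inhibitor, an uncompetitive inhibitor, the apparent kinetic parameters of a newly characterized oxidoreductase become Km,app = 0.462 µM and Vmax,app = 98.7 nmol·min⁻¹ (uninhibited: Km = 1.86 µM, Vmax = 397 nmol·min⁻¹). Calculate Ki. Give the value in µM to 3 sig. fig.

Uncompetitive: Vmax,app = Vmax/α (and Km,app = Km/α) with α = 1 + [I]/Ki.
α = Vmax/Vmax,app = 397/98.7 = 4.022.
Ki = [I]/(α − 1) = 8.74/3.022 = 2.89 µM.

2.89 µM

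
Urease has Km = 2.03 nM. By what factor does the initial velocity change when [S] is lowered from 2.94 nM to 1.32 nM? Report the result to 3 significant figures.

0.666

Since Vmax cancels, v₂/v₁ = [S]₂(Km+[S]₁) / [S]₁(Km+[S]₂).
= 1.32×(2.03+2.94) / (2.94×(2.03+1.32)) = 6.560/9.849 = 0.666.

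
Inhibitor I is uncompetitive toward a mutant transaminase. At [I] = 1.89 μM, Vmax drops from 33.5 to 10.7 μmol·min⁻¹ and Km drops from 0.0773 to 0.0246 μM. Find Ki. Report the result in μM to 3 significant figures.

Uncompetitive: Vmax,app = Vmax/α (and Km,app = Km/α) with α = 1 + [I]/Ki.
α = Vmax/Vmax,app = 33.5/10.7 = 3.131.
Ki = [I]/(α − 1) = 1.89/2.131 = 0.887 μM.

0.887 μM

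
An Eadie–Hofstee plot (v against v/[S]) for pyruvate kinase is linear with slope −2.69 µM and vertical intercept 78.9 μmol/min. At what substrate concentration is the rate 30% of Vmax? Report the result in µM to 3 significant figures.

The Eadie–Hofstee slope gives Km = 2.69 µM (slope = −Km).
v/Vmax = [S]/(Km+[S]) = 0.3 ⇒ [S] = Km·0.3/(1−0.3) = 2.69 × 0.4286 = 1.15 µM.

1.15 µM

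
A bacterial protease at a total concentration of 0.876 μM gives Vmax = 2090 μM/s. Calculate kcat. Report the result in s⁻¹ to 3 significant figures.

kcat = Vmax/[E]total = 2090 μM/s / 0.876 μM = 2390 s⁻¹.

2390 s⁻¹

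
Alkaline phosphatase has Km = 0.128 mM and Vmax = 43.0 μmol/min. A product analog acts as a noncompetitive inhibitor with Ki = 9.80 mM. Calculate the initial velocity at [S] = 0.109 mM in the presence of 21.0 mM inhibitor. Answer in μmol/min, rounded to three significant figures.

6.29 μmol/min

With α = 1 + [I]/Ki = 1 + 21.0/9.80 = 3.143, the noncompetitive rate law is v = (Vmax/α)·[S] / (Km + [S]).
v = (43.0/3.143)×0.109 / (0.128 + 0.109) = 1.491/0.2370 = 6.29 μmol/min.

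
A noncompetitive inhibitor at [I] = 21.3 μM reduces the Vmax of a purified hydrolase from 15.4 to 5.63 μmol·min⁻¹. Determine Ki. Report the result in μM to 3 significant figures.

Noncompetitive: Vmax,app = Vmax/α with α = 1 + [I]/Ki.
α = Vmax/Vmax,app = 15.4/5.63 = 2.735.
Ki = [I]/(α − 1) = 21.3/1.735 = 12.3 μM.

12.3 μM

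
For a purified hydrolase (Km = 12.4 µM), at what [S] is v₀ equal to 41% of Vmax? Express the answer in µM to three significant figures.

8.62 µM

v/Vmax = [S]/(Km+[S]) = 0.41, so [S] = Km·0.41/(1 − 0.41) = 12.4 × 0.6949.
[S] = 8.62 µM.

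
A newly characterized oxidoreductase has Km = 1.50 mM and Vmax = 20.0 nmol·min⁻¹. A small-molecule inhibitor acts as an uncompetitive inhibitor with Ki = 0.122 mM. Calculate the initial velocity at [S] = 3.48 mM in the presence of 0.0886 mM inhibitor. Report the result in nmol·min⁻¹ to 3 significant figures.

9.27 nmol·min⁻¹

With α = 1 + [I]/Ki = 1 + 0.0886/0.122 = 1.726, the uncompetitive rate law is v = (Vmax/α)·[S] / (Km/α + [S]).
v = (20.0/1.726)×3.48 / (1.50/1.726 + 3.48) = 40.32/4.349 = 9.27 nmol·min⁻¹.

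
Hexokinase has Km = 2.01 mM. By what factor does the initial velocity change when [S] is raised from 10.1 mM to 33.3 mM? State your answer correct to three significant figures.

1.13

The fractional saturations are [S]/(Km+[S]) = 10.1/12.11 = 0.8340 and 33.3/35.31 = 0.9431.
v₂/v₁ is just their ratio: 0.9431/0.8340 = 1.13.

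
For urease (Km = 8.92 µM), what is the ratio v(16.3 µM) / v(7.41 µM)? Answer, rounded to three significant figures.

Since Vmax cancels, v₂/v₁ = [S]₂(Km+[S]₁) / [S]₁(Km+[S]₂).
= 16.3×(8.92+7.41) / (7.41×(8.92+16.3)) = 266.2/186.9 = 1.42.

1.42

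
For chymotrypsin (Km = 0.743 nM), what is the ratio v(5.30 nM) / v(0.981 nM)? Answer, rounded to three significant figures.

1.54

Since Vmax cancels, v₂/v₁ = [S]₂(Km+[S]₁) / [S]₁(Km+[S]₂).
= 5.30×(0.743+0.981) / (0.981×(0.743+5.30)) = 9.137/5.928 = 1.54.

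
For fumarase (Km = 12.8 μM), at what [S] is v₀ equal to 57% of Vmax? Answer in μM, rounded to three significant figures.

17.0 μM

v/Vmax = [S]/(Km+[S]) = 0.57, so [S] = Km·0.57/(1 − 0.57) = 12.8 × 1.326.
[S] = 17.0 μM.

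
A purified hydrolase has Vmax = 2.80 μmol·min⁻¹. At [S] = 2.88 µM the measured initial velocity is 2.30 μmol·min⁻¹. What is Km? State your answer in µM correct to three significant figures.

0.626 µM

From v = Vmax[S]/(Km+[S]), Km = [S](Vmax − v)/v.
Km = 2.88 × (2.80 − 2.30) / 2.30 = 1.440/2.30 = 0.626 µM.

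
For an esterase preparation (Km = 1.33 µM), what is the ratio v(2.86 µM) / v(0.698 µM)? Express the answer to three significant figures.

The fractional saturations are [S]/(Km+[S]) = 0.698/2.028 = 0.3442 and 2.86/4.190 = 0.6826.
v₂/v₁ is just their ratio: 0.6826/0.3442 = 1.98.

1.98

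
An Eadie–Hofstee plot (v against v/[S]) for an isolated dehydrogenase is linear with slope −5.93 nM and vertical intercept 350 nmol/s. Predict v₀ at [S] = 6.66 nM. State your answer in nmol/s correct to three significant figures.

185 nmol/s

In the Eadie–Hofstee form v = Vmax − Km·(v/[S]), the slope is −Km and the intercept is Vmax, so Km = 5.93 nM and Vmax = 350 nmol/s.
v = 350 × 6.66/(5.93 + 6.66) = 185 nmol/s.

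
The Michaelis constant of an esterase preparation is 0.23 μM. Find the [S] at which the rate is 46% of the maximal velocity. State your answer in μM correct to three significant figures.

0.196 μM

v/Vmax = [S]/(Km+[S]) = 0.46, so [S] = Km·0.46/(1 − 0.46) = 0.23 × 0.8519.
[S] = 0.196 μM.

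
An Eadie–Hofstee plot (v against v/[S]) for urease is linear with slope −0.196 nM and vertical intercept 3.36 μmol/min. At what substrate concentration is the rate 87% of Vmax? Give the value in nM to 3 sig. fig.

1.31 nM

The Eadie–Hofstee slope gives Km = 0.196 nM (slope = −Km).
v/Vmax = [S]/(Km+[S]) = 0.87 ⇒ [S] = Km·0.87/(1−0.87) = 0.196 × 6.692 = 1.31 nM.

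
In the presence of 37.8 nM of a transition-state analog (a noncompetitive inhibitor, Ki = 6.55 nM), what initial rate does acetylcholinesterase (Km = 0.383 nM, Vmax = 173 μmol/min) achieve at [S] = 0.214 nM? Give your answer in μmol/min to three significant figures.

With α = 1 + [I]/Ki = 1 + 37.8/6.55 = 6.771, the noncompetitive rate law is v = (Vmax/α)·[S] / (Km + [S]).
v = (173/6.771)×0.214 / (0.383 + 0.214) = 5.468/0.5970 = 9.16 μmol/min.

9.16 μmol/min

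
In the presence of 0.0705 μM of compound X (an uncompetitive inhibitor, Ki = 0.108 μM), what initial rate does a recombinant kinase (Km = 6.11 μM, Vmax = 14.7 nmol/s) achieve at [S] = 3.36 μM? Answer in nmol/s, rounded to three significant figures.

4.23 nmol/s

α = 1 + [I]/Ki = 1 + 0.0705/0.108 = 1.653.
For an uncompetitive inhibitor, both parameters are divided by α, giving Vmax/α and Km/α: Km,app = 3.70 μM, Vmax,app = 8.89 nmol/s.
v = Vmax,app·[S]/(Km,app + [S]) = 8.89 × 3.36/(3.70 + 3.36) = 4.23 nmol/s.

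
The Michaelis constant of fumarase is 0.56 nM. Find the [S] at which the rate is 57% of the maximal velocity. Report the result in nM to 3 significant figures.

v/Vmax = [S]/(Km+[S]) = 0.57, so [S] = Km·0.57/(1 − 0.57) = 0.56 × 1.326.
[S] = 0.742 nM.

0.742 nM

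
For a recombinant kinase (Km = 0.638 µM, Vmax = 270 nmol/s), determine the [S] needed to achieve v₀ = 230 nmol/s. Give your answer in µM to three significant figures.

Rearranging v = Vmax[S]/(Km+[S]) gives [S] = Km·v/(Vmax − v).
[S] = 0.638 × 230 / (270 − 230) = 146.7/40.00 = 3.67 µM.

3.67 µM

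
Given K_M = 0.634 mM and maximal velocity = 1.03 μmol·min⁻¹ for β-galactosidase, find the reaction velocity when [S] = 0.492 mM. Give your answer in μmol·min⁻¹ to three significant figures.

[S]/(Km+[S]) = 0.492/1.126 = 0.4369, the fractional saturation.
v = 0.4369 × Vmax = 0.4369 × 1.03 = 0.450 μmol·min⁻¹.

0.450 μmol·min⁻¹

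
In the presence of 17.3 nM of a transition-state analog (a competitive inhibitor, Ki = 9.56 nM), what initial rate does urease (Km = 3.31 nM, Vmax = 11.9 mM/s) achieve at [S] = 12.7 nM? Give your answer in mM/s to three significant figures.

6.87 mM/s

With α = 1 + [I]/Ki = 1 + 17.3/9.56 = 2.810, the competitive rate law is v = Vmax[S] / (αKm + [S]).
v = 11.9×12.7 / (2.810×3.31 + 12.7) = 151.1/22.00 = 6.87 mM/s.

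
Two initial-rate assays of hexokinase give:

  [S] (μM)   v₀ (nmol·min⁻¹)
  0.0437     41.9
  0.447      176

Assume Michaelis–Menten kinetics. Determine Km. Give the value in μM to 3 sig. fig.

From v = Vmax[S]/(Km+[S]), each point gives Vmax = v(Km+[S])/[S].
Equating: 41.9(Km+0.0437)/0.0437 = 176(Km+0.447)/0.447.
958.8·Km + 41.9 = 393.7·Km + 176, so (958.8 − 393.7)·Km = 176 − 41.9.
Km = 134.1/565.1 = 0.237 μM; then Vmax = 41.9(0.237+0.0437)/0.0437 = 269 nmol·min⁻¹.

0.237 μM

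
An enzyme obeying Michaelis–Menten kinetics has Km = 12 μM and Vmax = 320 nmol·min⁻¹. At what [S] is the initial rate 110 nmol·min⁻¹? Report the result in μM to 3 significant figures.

6.29 μM

The required fractional saturation is v/Vmax = 110/320 = 0.3438.
Then [S]/(Km+[S]) = 0.3438 ⇒ [S] = 12 × 0.3438/(1 − 0.3438) = 6.29 μM.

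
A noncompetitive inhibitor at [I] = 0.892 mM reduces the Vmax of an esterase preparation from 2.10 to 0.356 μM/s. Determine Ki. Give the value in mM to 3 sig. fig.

Noncompetitive: Vmax,app = Vmax/α with α = 1 + [I]/Ki.
α = Vmax/Vmax,app = 2.10/0.356 = 5.899.
Since α = 1 + [I]/Ki, [I]/Ki = 5.899 − 1 = 4.899 and Ki = 0.892/4.899 = 0.182 mM.

0.182 mM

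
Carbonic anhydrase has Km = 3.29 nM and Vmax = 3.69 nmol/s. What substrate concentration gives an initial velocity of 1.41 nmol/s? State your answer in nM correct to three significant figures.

2.03 nM

Rearranging v = Vmax[S]/(Km+[S]) gives [S] = Km·v/(Vmax − v).
[S] = 3.29 × 1.41 / (3.69 − 1.41) = 4.639/2.280 = 2.03 nM.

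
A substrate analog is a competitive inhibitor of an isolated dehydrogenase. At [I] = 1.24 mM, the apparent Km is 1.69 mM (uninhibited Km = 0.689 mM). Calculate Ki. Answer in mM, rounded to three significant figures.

Competitive: Km,app = α·Km with α = 1 + [I]/Ki.
α = Km,app/Km = 1.69/0.689 = 2.453.
Since α = 1 + [I]/Ki, [I]/Ki = 2.453 − 1 = 1.453 and Ki = 1.24/1.453 = 0.854 mM.

0.854 mM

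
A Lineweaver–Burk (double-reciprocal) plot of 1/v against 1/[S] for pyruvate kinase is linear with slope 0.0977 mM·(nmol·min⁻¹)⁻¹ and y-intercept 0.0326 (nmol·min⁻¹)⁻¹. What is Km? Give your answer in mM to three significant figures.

3.00 mM

y-intercept = 1/Vmax ⇒ Vmax = 30.7 nmol·min⁻¹; slope = Km/Vmax ⇒ Km = slope × Vmax.
Km = 0.0977 × 30.7 = 3.00 mM.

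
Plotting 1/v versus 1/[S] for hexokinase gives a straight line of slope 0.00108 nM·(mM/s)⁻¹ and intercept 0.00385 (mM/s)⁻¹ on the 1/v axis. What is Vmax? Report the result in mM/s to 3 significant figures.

260 mM/s

The y-intercept of a Lineweaver–Burk plot equals 1/Vmax, so Vmax = 1/0.00385 = 260 mM/s.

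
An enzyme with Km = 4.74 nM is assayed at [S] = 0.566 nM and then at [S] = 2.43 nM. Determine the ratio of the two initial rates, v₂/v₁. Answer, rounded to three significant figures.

The fractional saturations are [S]/(Km+[S]) = 0.566/5.306 = 0.1067 and 2.43/7.170 = 0.3389.
v₂/v₁ is just their ratio: 0.3389/0.1067 = 3.18.

3.18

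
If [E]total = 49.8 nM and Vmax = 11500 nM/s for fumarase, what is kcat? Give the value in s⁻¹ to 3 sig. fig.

231 s⁻¹

kcat = Vmax/[E]total = 11500 nM/s / 49.8 nM = 231 s⁻¹.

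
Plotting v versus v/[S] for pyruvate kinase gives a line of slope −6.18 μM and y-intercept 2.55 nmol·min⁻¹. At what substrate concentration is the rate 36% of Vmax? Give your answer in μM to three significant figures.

3.48 μM

The Eadie–Hofstee slope gives Km = 6.18 μM (slope = −Km).
v/Vmax = [S]/(Km+[S]) = 0.36 ⇒ [S] = Km·0.36/(1−0.36) = 6.18 × 0.5625 = 3.48 μM.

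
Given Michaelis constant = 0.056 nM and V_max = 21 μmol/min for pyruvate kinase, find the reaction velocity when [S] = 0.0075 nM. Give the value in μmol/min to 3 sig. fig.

v = Vmax·[S]/(Km + [S]) = 21 × 0.0075 / (0.056 + 0.0075)
  = 0.1575 / 0.06350 = 2.48 μmol/min.

2.48 μmol/min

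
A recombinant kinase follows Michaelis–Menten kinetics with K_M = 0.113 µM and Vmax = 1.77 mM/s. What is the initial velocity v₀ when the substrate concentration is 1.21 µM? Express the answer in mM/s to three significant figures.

1.62 mM/s

v = Vmax·[S]/(Km + [S]) = 1.77 × 1.21 / (0.113 + 1.21)
  = 2.142 / 1.323 = 1.62 mM/s.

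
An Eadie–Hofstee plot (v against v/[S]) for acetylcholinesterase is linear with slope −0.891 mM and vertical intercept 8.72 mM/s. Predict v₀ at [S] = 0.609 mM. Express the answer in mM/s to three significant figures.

In the Eadie–Hofstee form v = Vmax − Km·(v/[S]), the slope is −Km and the intercept is Vmax, so Km = 0.891 mM and Vmax = 8.72 mM/s.
v = 8.72 × 0.609/(0.891 + 0.609) = 3.54 mM/s.

3.54 mM/s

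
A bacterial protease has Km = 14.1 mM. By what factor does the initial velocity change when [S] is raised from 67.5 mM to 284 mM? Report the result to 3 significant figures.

The fractional saturations are [S]/(Km+[S]) = 67.5/81.60 = 0.8272 and 284/298.1 = 0.9527.
v₂/v₁ is just their ratio: 0.9527/0.8272 = 1.15.

1.15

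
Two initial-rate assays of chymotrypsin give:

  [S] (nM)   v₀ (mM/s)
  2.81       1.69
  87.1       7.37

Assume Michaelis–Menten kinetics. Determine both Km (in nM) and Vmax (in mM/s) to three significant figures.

Km = 11.0 nM; Vmax = 8.30 mM/s

From v = Vmax[S]/(Km+[S]), each point gives Vmax = v(Km+[S])/[S].
Equating: 1.69(Km+2.81)/2.81 = 7.37(Km+87.1)/87.1.
0.6014·Km + 1.69 = 0.08462·Km + 7.37, so (0.6014 − 0.08462)·Km = 7.37 − 1.69.
Km = 5.680/0.5168 = 11.0 nM; then Vmax = 1.69(11.0+2.81)/2.81 = 8.30 mM/s.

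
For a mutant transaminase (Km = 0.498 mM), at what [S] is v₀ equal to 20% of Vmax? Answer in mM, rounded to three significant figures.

v/Vmax = [S]/(Km+[S]) = 0.2, so [S] = Km·0.2/(1 − 0.2) = 0.498 × 0.2500.
[S] = 0.124 mM.

0.124 mM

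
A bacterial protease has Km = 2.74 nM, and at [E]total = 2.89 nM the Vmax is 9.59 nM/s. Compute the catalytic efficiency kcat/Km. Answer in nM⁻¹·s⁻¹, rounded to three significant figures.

kcat = Vmax/[E]total = 9.59/2.89 = 3.32 s⁻¹.
kcat/Km = 3.32/2.74 = 1.21 nM⁻¹·s⁻¹.

1.21 nM⁻¹·s⁻¹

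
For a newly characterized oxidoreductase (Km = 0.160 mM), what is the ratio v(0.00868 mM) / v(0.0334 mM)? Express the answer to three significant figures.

0.298

The fractional saturations are [S]/(Km+[S]) = 0.0334/0.1934 = 0.1727 and 0.00868/0.1687 = 0.05146.
v₂/v₁ is just their ratio: 0.05146/0.1727 = 0.298.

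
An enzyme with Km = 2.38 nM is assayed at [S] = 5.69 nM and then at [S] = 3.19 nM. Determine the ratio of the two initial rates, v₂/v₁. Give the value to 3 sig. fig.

0.812

The fractional saturations are [S]/(Km+[S]) = 5.69/8.070 = 0.7051 and 3.19/5.570 = 0.5727.
v₂/v₁ is just their ratio: 0.5727/0.7051 = 0.812.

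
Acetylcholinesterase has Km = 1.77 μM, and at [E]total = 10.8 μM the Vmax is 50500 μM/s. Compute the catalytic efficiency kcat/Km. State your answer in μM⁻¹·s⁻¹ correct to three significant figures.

kcat = Vmax/[E]total = 50500/10.8 = 4680 s⁻¹.
kcat/Km = 4680/1.77 = 2640 μM⁻¹·s⁻¹.

2640 μM⁻¹·s⁻¹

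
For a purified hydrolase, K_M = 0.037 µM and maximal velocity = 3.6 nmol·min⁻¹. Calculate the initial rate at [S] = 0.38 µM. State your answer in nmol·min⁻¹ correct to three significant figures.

v = Vmax·[S]/(Km + [S]) = 3.6 × 0.38 / (0.037 + 0.38)
  = 1.368 / 0.4170 = 3.28 nmol·min⁻¹.

3.28 nmol·min⁻¹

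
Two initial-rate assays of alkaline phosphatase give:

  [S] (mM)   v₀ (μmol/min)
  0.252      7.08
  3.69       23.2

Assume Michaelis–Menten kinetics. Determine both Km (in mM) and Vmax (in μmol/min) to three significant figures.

In reciprocal form, 1/v = (Km/Vmax)·(1/[S]) + 1/Vmax. The two points give (1/[S], 1/v) = (3.968, 0.1412) and (0.2710, 0.04310).
Slope = (0.1412 − 0.04310)/(3.968 − 0.2710) = 0.02654; intercept = 0.1412 − 0.02654×3.968 = 0.03591.
Vmax = 1/intercept = 27.8 μmol/min; Km = slope × Vmax = 0.02654 × 27.8 = 0.739 mM.

Km = 0.739 mM; Vmax = 27.8 μmol/min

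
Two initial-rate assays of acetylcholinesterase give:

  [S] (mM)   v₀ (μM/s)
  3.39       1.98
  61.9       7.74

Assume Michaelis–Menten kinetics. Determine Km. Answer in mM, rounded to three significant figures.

12.5 mM

From v = Vmax[S]/(Km+[S]), each point gives Vmax = v(Km+[S])/[S].
Equating: 1.98(Km+3.39)/3.39 = 7.74(Km+61.9)/61.9.
0.5841·Km + 1.98 = 0.1250·Km + 7.74, so (0.5841 − 0.1250)·Km = 7.74 − 1.98.
Km = 5.760/0.4590 = 12.5 mM; then Vmax = 1.98(12.5+3.39)/3.39 = 9.31 μM/s.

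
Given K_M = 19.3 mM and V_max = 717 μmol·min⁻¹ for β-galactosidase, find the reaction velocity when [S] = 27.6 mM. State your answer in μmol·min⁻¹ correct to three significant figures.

[S]/(Km+[S]) = 27.6/46.90 = 0.5885, the fractional saturation.
v = 0.5885 × Vmax = 0.5885 × 717 = 422 μmol·min⁻¹.

422 μmol·min⁻¹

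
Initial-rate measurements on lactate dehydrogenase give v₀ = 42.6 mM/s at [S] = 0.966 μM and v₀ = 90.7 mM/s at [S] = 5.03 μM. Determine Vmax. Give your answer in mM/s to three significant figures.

124 mM/s

From v = Vmax[S]/(Km+[S]), each point gives Vmax = v(Km+[S])/[S].
Equating: 42.6(Km+0.966)/0.966 = 90.7(Km+5.03)/5.03.
44.10·Km + 42.6 = 18.03·Km + 90.7, so (44.10 − 18.03)·Km = 90.7 − 42.6.
Km = 48.10/26.07 = 1.85 μM; then Vmax = 42.6(1.85+0.966)/0.966 = 124 mM/s.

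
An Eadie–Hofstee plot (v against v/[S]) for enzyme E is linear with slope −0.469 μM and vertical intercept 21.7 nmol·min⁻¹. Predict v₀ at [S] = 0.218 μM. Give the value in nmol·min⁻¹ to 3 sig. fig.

In the Eadie–Hofstee form v = Vmax − Km·(v/[S]), the slope is −Km and the intercept is Vmax, so Km = 0.469 μM and Vmax = 21.7 nmol·min⁻¹.
v = 21.7 × 0.218/(0.469 + 0.218) = 6.89 nmol·min⁻¹.

6.89 nmol·min⁻¹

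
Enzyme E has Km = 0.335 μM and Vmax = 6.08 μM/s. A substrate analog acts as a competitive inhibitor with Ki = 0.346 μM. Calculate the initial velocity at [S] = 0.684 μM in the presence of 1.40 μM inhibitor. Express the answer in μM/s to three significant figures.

1.75 μM/s

With α = 1 + [I]/Ki = 1 + 1.40/0.346 = 5.046, the competitive rate law is v = Vmax[S] / (αKm + [S]).
v = 6.08×0.684 / (5.046×0.335 + 0.684) = 4.159/2.374 = 1.75 μM/s.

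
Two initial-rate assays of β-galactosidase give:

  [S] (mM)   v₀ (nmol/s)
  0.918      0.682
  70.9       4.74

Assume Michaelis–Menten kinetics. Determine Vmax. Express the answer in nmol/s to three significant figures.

5.14 nmol/s

From v = Vmax[S]/(Km+[S]), each point gives Vmax = v(Km+[S])/[S].
Equating: 0.682(Km+0.918)/0.918 = 4.74(Km+70.9)/70.9.
0.7429·Km + 0.682 = 0.06685·Km + 4.74, so (0.7429 − 0.06685)·Km = 4.74 − 0.682.
Km = 4.058/0.6761 = 6.00 mM; then Vmax = 0.682(6.00+0.918)/0.918 = 5.14 nmol/s.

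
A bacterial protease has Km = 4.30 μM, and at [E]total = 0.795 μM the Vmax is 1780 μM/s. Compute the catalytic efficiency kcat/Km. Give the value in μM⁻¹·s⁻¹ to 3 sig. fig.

521 μM⁻¹·s⁻¹

kcat = Vmax/[E]total = 1780/0.795 = 2240 s⁻¹.
kcat/Km = 2240/4.30 = 521 μM⁻¹·s⁻¹.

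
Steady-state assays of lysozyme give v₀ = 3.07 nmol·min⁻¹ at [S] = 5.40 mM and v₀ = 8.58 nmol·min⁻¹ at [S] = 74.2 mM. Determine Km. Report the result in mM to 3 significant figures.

In reciprocal form, 1/v = (Km/Vmax)·(1/[S]) + 1/Vmax. The two points give (1/[S], 1/v) = (0.1852, 0.3257) and (0.01348, 0.1166).
Slope = (0.3257 − 0.1166)/(0.1852 − 0.01348) = 1.218; intercept = 0.3257 − 1.218×0.1852 = 0.1001.
Vmax = 1/intercept = 9.99 nmol·min⁻¹; Km = slope × Vmax = 1.218 × 9.99 = 12.2 mM.

12.2 mM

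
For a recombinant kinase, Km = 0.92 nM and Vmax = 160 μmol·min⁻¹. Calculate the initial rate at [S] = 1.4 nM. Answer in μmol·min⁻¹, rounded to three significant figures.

v = Vmax·[S]/(Km + [S]) = 160 × 1.4 / (0.92 + 1.4)
  = 224.0 / 2.320 = 96.6 μmol·min⁻¹.

96.6 μmol·min⁻¹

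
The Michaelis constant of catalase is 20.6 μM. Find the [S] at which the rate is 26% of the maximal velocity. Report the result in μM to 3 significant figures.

7.24 μM

v/Vmax = [S]/(Km+[S]) = 0.26, so [S] = Km·0.26/(1 − 0.26) = 20.6 × 0.3514.
[S] = 7.24 μM.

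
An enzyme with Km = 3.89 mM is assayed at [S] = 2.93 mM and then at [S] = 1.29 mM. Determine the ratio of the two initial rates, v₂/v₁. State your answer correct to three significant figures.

0.580

Since Vmax cancels, v₂/v₁ = [S]₂(Km+[S]₁) / [S]₁(Km+[S]₂).
= 1.29×(3.89+2.93) / (2.93×(3.89+1.29)) = 8.798/15.18 = 0.580.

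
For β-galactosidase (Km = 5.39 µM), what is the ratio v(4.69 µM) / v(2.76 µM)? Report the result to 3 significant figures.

1.37

The fractional saturations are [S]/(Km+[S]) = 2.76/8.150 = 0.3387 and 4.69/10.08 = 0.4653.
v₂/v₁ is just their ratio: 0.4653/0.3387 = 1.37.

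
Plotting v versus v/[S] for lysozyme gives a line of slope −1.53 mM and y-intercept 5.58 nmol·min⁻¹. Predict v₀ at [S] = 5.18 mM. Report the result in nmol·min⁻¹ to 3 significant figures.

4.31 nmol·min⁻¹

In the Eadie–Hofstee form v = Vmax − Km·(v/[S]), the slope is −Km and the intercept is Vmax, so Km = 1.53 mM and Vmax = 5.58 nmol·min⁻¹.
v = 5.58 × 5.18/(1.53 + 5.18) = 4.31 nmol·min⁻¹.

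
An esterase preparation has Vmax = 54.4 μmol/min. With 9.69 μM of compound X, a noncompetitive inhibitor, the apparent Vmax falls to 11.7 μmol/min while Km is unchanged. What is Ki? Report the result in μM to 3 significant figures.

2.66 μM

Noncompetitive: Vmax,app = Vmax/α with α = 1 + [I]/Ki.
α = Vmax/Vmax,app = 54.4/11.7 = 4.650.
Since α = 1 + [I]/Ki, [I]/Ki = 4.650 − 1 = 3.650 and Ki = 9.69/3.650 = 2.66 μM.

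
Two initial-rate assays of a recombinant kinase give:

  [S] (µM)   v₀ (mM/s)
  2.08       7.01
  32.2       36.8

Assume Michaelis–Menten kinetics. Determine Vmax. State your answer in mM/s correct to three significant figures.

From v = Vmax[S]/(Km+[S]), each point gives Vmax = v(Km+[S])/[S].
Equating: 7.01(Km+2.08)/2.08 = 36.8(Km+32.2)/32.2.
3.370·Km + 7.01 = 1.143·Km + 36.8, so (3.370 − 1.143)·Km = 36.8 − 7.01.
Km = 29.79/2.227 = 13.4 µM; then Vmax = 7.01(13.4+2.08)/2.08 = 52.1 mM/s.

52.1 mM/s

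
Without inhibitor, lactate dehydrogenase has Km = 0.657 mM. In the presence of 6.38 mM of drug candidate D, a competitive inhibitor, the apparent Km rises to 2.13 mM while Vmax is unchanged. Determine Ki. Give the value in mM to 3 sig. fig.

Competitive: Km,app = α·Km with α = 1 + [I]/Ki.
α = Km,app/Km = 2.13/0.657 = 3.242.
Ki = [I]/(α − 1) = 6.38/2.242 = 2.85 mM.

2.85 mM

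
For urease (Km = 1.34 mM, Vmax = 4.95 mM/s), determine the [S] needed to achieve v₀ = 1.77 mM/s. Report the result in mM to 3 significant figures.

0.746 mM

Rearranging v = Vmax[S]/(Km+[S]) gives [S] = Km·v/(Vmax − v).
[S] = 1.34 × 1.77 / (4.95 − 1.77) = 2.372/3.180 = 0.746 mM.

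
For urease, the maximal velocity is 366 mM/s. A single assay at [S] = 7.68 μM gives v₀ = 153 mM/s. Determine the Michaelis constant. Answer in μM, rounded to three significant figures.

10.7 μM

From v = Vmax[S]/(Km+[S]), Km = [S](Vmax − v)/v.
Km = 7.68 × (366 − 153) / 153 = 1636/153 = 10.7 μM.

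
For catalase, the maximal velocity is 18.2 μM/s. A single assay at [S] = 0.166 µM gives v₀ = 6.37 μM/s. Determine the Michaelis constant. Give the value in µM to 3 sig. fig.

0.308 µM

From v = Vmax[S]/(Km+[S]), Km = [S](Vmax − v)/v.
Km = 0.166 × (18.2 − 6.37) / 6.37 = 1.964/6.37 = 0.308 µM.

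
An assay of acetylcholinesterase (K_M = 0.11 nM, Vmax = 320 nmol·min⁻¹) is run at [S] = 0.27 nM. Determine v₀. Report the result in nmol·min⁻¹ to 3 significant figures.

[S]/(Km+[S]) = 0.27/0.3800 = 0.7105, the fractional saturation.
v = 0.7105 × Vmax = 0.7105 × 320 = 227 nmol·min⁻¹.

227 nmol·min⁻¹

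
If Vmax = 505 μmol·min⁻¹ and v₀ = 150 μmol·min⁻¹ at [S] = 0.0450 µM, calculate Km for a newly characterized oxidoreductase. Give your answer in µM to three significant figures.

v/Vmax = 150/505 = 0.2970 = [S]/(Km+[S]).
So Km + [S] = [S]/0.2970 = 0.1515 µM, giving Km = 0.1515 − 0.0450 = 0.106 µM.

0.106 µM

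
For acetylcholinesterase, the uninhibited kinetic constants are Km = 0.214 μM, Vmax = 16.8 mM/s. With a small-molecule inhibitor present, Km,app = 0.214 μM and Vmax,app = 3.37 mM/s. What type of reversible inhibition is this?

noncompetitive

Vmax decreases (16.8 → 3.37 mM/s) while Km is unchanged — pure noncompetitive inhibition.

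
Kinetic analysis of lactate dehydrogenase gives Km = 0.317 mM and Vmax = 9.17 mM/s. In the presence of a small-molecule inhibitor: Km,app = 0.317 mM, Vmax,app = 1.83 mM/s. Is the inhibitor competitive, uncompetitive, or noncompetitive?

noncompetitive

Vmax decreases (9.17 → 1.83 mM/s) while Km is unchanged — pure noncompetitive inhibition.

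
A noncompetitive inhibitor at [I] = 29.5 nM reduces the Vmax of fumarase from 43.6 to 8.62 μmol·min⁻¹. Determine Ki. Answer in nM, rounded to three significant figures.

7.27 nM

Noncompetitive: Vmax,app = Vmax/α with α = 1 + [I]/Ki.
α = Vmax/Vmax,app = 43.6/8.62 = 5.058.
Ki = [I]/(α − 1) = 29.5/4.058 = 7.27 nM.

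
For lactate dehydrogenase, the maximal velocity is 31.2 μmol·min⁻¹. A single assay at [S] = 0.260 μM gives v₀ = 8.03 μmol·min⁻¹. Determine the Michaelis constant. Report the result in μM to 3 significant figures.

From v = Vmax[S]/(Km+[S]), Km = [S](Vmax − v)/v.
Km = 0.260 × (31.2 − 8.03) / 8.03 = 6.024/8.03 = 0.750 μM.

0.750 μM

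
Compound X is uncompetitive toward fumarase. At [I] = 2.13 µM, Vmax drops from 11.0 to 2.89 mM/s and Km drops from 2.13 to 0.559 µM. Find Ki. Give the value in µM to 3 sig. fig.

0.759 µM

Uncompetitive: Vmax,app = Vmax/α (and Km,app = Km/α) with α = 1 + [I]/Ki.
α = Vmax/Vmax,app = 11.0/2.89 = 3.806.
Ki = [I]/(α − 1) = 2.13/2.806 = 0.759 µM.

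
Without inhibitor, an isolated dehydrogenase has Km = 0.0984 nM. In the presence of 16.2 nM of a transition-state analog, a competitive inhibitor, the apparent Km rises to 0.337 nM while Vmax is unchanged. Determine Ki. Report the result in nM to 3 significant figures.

Competitive: Km,app = α·Km with α = 1 + [I]/Ki.
α = Km,app/Km = 0.337/0.0984 = 3.425.
Since α = 1 + [I]/Ki, [I]/Ki = 3.425 − 1 = 2.425 and Ki = 16.2/2.425 = 6.68 nM.

6.68 nM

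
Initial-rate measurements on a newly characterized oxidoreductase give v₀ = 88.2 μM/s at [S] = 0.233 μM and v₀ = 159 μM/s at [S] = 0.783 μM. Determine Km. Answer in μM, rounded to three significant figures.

In reciprocal form, 1/v = (Km/Vmax)·(1/[S]) + 1/Vmax. The two points give (1/[S], 1/v) = (4.292, 0.01134) and (1.277, 0.006289).
Slope = (0.01134 − 0.006289)/(4.292 − 1.277) = 0.001675; intercept = 0.01134 − 0.001675×4.292 = 0.004151.
Vmax = 1/intercept = 241 μM/s; Km = slope × Vmax = 0.001675 × 241 = 0.403 μM.

0.403 μM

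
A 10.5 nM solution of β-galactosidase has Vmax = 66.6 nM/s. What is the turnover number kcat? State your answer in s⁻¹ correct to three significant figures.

6.34 s⁻¹

kcat = Vmax/[E]total = 66.6 nM/s / 10.5 nM = 6.34 s⁻¹.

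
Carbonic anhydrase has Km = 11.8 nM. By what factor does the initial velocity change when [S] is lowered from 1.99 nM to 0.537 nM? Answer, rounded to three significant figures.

0.302

The fractional saturations are [S]/(Km+[S]) = 1.99/13.79 = 0.1443 and 0.537/12.34 = 0.04353.
v₂/v₁ is just their ratio: 0.04353/0.1443 = 0.302.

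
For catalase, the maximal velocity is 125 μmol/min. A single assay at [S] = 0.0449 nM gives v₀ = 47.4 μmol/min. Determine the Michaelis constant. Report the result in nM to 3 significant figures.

0.0735 nM

v/Vmax = 47.4/125 = 0.3792 = [S]/(Km+[S]).
So Km + [S] = [S]/0.3792 = 0.1184 nM, giving Km = 0.1184 − 0.0449 = 0.0735 nM.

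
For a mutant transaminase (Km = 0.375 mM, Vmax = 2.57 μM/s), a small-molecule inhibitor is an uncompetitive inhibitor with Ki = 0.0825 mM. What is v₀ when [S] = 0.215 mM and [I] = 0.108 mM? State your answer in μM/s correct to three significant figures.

α = 1 + [I]/Ki = 1 + 0.108/0.0825 = 2.309.
For an uncompetitive inhibitor, both parameters are divided by α, giving Vmax/α and Km/α: Km,app = 0.162 mM, Vmax,app = 1.11 μM/s.
v = Vmax,app·[S]/(Km,app + [S]) = 1.11 × 0.215/(0.162 + 0.215) = 0.634 μM/s.

0.634 μM/s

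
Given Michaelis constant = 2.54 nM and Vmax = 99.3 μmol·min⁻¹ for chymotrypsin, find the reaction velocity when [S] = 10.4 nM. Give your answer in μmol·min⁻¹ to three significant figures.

79.8 μmol·min⁻¹

v = Vmax·[S]/(Km + [S]) = 99.3 × 10.4 / (2.54 + 10.4)
  = 1033 / 12.94 = 79.8 μmol·min⁻¹.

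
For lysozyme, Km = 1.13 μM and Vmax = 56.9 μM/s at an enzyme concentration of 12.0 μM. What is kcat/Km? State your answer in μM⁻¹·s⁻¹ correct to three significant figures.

kcat = Vmax/[E]total = 56.9/12.0 = 4.74 s⁻¹.
kcat/Km = 4.74/1.13 = 4.20 μM⁻¹·s⁻¹.

4.20 μM⁻¹·s⁻¹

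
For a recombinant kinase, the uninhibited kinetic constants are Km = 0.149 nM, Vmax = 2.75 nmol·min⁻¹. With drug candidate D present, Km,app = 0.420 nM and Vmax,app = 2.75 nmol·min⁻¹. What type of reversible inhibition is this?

competitive

Km increases (0.149 → 0.420 nM) while Vmax is unchanged — the hallmark of competitive inhibition.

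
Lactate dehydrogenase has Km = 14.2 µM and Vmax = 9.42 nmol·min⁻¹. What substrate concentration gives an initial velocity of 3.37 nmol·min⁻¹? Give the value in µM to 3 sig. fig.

7.91 µM

The required fractional saturation is v/Vmax = 3.37/9.42 = 0.3577.
Then [S]/(Km+[S]) = 0.3577 ⇒ [S] = 14.2 × 0.3577/(1 − 0.3577) = 7.91 µM.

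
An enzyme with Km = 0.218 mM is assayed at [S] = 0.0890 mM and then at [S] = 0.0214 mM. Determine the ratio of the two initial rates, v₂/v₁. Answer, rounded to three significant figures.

0.308

The fractional saturations are [S]/(Km+[S]) = 0.0890/0.3070 = 0.2899 and 0.0214/0.2394 = 0.08939.
v₂/v₁ is just their ratio: 0.08939/0.2899 = 0.308.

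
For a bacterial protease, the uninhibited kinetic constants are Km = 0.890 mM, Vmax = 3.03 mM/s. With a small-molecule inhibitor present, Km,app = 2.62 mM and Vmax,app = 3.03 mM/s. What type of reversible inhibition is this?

Km increases (0.890 → 2.62 mM) while Vmax is unchanged — the hallmark of competitive inhibition.

competitive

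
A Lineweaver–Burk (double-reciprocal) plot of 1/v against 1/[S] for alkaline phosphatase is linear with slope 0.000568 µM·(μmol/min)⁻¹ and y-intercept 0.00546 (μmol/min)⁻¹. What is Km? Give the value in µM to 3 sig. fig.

y-intercept = 1/Vmax ⇒ Vmax = 183 μmol/min; slope = Km/Vmax ⇒ Km = slope × Vmax.
Km = 0.000568 × 183 = 0.104 µM.

0.104 µM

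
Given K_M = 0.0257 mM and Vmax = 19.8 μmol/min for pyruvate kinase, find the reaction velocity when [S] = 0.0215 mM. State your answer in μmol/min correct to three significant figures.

[S]/(Km+[S]) = 0.0215/0.04720 = 0.4555, the fractional saturation.
v = 0.4555 × Vmax = 0.4555 × 19.8 = 9.02 μmol/min.

9.02 μmol/min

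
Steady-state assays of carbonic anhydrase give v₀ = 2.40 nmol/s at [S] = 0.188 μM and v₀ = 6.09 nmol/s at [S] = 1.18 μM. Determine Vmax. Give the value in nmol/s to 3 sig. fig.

From v = Vmax[S]/(Km+[S]), each point gives Vmax = v(Km+[S])/[S].
Equating: 2.40(Km+0.188)/0.188 = 6.09(Km+1.18)/1.18.
12.77·Km + 2.40 = 5.161·Km + 6.09, so (12.77 − 5.161)·Km = 6.09 − 2.40.
Km = 3.690/7.605 = 0.485 μM; then Vmax = 2.40(0.485+0.188)/0.188 = 8.59 nmol/s.

8.59 nmol/s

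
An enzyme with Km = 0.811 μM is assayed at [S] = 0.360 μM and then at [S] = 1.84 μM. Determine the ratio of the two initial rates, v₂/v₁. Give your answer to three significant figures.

2.26

Since Vmax cancels, v₂/v₁ = [S]₂(Km+[S]₁) / [S]₁(Km+[S]₂).
= 1.84×(0.811+0.360) / (0.360×(0.811+1.84)) = 2.155/0.9544 = 2.26.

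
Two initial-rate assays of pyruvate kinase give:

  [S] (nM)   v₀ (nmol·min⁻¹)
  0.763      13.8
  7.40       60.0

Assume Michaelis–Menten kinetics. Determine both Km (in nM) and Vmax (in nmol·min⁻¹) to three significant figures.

Km = 4.63 nM; Vmax = 97.5 nmol·min⁻¹

In reciprocal form, 1/v = (Km/Vmax)·(1/[S]) + 1/Vmax. The two points give (1/[S], 1/v) = (1.311, 0.07246) and (0.1351, 0.01667).
Slope = (0.07246 − 0.01667)/(1.311 − 0.1351) = 0.04747; intercept = 0.07246 − 0.04747×1.311 = 0.01025.
Vmax = 1/intercept = 97.5 nmol·min⁻¹; Km = slope × Vmax = 0.04747 × 97.5 = 4.63 nM.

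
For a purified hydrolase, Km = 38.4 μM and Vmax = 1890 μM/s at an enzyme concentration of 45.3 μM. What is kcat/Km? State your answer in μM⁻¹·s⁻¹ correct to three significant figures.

kcat = Vmax/[E]total = 1890/45.3 = 41.7 s⁻¹.
kcat/Km = 41.7/38.4 = 1.09 μM⁻¹·s⁻¹.

1.09 μM⁻¹·s⁻¹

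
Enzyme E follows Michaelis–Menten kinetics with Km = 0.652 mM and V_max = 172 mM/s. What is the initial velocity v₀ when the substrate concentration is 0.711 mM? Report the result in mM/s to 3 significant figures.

89.7 mM/s

v = Vmax·[S]/(Km + [S]) = 172 × 0.711 / (0.652 + 0.711)
  = 122.3 / 1.363 = 89.7 mM/s.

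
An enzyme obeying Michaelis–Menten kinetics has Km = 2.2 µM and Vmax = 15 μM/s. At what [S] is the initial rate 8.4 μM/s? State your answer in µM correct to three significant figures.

The required fractional saturation is v/Vmax = 8.4/15 = 0.5600.
Then [S]/(Km+[S]) = 0.5600 ⇒ [S] = 2.2 × 0.5600/(1 − 0.5600) = 2.80 µM.

2.80 µM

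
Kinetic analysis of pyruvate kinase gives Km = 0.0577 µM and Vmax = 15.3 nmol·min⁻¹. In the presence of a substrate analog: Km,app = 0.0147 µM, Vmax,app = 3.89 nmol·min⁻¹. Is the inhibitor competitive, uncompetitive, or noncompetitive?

uncompetitive

Both Km and Vmax decrease by the same factor (~3.93-fold) — characteristic of uncompetitive inhibition.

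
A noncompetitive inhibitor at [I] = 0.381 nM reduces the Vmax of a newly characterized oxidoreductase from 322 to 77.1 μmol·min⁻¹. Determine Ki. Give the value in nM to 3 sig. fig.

0.120 nM

Noncompetitive: Vmax,app = Vmax/α with α = 1 + [I]/Ki.
α = Vmax/Vmax,app = 322/77.1 = 4.176.
Since α = 1 + [I]/Ki, [I]/Ki = 4.176 − 1 = 3.176 and Ki = 0.381/3.176 = 0.120 nM.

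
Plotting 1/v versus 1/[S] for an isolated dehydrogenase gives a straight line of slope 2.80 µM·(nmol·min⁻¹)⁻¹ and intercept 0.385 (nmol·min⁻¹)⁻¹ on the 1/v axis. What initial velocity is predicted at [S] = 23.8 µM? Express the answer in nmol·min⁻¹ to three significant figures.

1.99 nmol·min⁻¹

The y-intercept is 1/Vmax, so Vmax = 1/0.385 = 2.60 nmol·min⁻¹.
The slope is Km/Vmax, so Km = 2.80 × 2.60 = 7.27 µM.
Then v = 2.60 × 23.8/(7.27 + 23.8) = 1.99 nmol·min⁻¹.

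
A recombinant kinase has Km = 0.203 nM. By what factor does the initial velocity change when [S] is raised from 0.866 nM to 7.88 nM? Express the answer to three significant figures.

1.20

The fractional saturations are [S]/(Km+[S]) = 0.866/1.069 = 0.8101 and 7.88/8.083 = 0.9749.
v₂/v₁ is just their ratio: 0.9749/0.8101 = 1.20.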